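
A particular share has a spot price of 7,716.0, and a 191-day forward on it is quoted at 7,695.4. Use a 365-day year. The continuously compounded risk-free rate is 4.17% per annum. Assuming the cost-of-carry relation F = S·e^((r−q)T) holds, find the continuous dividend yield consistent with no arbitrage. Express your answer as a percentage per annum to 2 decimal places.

4.68%

From F = S·e^((r−q)T): (r − q) = ln(F/S)/T
ln(7695.4/7716.0) = ln(0.997330) = -0.002674
(r − q) = -0.002674 / (191/365) = -0.005110
q = r − ln(F/S)/T = 0.0417 + 0.005110 = 0.046810
q = 4.68%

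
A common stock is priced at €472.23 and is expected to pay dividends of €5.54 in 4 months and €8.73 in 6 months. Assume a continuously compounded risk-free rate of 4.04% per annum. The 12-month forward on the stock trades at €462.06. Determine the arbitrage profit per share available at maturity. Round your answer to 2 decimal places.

€15.04 per share

PV(dividends) I = 5.54·e^(−0.0404·4/12) + 8.73·e^(−0.0404·6/12) = 14.0213
Fair forward F* = (S − I)·e^(rT) = (472.23 − 14.0213)·e^0.040400 = 458.2087 × 1.041227 = 477.0993
Market €462.06 < fair 477.0993: forward underpriced → reverse cash-and-carry (short the stock, invest proceeds at r, pay the dividends, go long the forward).
Profit at T = |F_mkt − F*| = |462.06 − 477.0993| = €15.04 per share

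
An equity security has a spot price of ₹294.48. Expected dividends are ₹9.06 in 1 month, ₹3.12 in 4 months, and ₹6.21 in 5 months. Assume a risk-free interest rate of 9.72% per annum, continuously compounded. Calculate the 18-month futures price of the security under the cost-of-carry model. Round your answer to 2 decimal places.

PV(dividends) I = 9.06·e^(−0.0972·1/12) + 3.12·e^(−0.0972·4/12) + 6.21·e^(−0.0972·5/12)
I = 8.9869 + 3.0205 + 5.9635 = 17.9709
F = (S − I)·e^(rT) = (294.48 − 17.9709) · e^(0.0972·18/12)
= 276.5091 · e^0.145800 = 276.5091 × 1.156965 = ₹319.91

₹319.91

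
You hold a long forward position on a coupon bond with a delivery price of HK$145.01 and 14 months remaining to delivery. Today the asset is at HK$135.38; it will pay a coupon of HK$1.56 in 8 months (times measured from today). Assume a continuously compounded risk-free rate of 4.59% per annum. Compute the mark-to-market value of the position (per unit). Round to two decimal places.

PV(remaining coupons) I = 1.56·e^(−0.0459·8/12) = 1.5130
Current forward F = (S − I)·e^(rT) = (135.38 − 1.5130)·e^(0.0459·14/12) = 133.8670 × 1.055010 = 141.2310
Value (long) = (F − K)·e^(−rT) = (141.2310 − 145.01) × 0.947859 = -3.5820
Value = -HK$3.58

-HK$3.58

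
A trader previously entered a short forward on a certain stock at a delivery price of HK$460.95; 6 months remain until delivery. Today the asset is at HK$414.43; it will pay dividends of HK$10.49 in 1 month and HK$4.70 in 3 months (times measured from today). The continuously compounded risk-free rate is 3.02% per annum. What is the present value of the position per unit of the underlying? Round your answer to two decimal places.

PV(remaining dividends) I = 10.49·e^(−0.0302·1/12) + 4.70·e^(−0.0302·3/12) = 15.1283
Current forward F = (S − I)·e^(rT) = (414.43 − 15.1283)·e^(0.0302·6/12) = 399.3017 × 1.015215 = 405.3771
Value (long) = (F − K)·e^(−rT) = (405.3771 − 460.95) × 0.985013 = -54.7400
Short position value = −(long value) = HK$54.74

HK$54.74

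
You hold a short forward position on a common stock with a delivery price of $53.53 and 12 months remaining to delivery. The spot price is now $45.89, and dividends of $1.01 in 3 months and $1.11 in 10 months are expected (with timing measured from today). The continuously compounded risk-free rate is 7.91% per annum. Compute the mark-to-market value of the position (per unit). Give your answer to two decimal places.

PV(remaining dividends) I = 1.01·e^(−0.0791·3/12) + 1.11·e^(−0.0791·10/12) = 2.0294
Current forward F = (S − I)·e^(rT) = (45.89 − 2.0294)·e^(0.0791·12/12) = 43.8606 × 1.082313 = 47.4709
Value (long) = (F − K)·e^(−rT) = (47.4709 − 53.53) × 0.923948 = -5.5983
Short position value = −(long value) = $5.60

$5.60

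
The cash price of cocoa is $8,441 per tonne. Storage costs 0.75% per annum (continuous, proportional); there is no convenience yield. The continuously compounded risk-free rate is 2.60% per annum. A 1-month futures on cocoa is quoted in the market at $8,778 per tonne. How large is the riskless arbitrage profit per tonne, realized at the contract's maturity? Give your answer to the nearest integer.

$313 per tonne

Fair futures: F* = S·e^(carry·T), with carry = (r + u) = 0.0260 + 0.0075 = 0.0335
F* = 8441 · e^(0.0335 × 1/12) = 8441 · e^0.002792 = 8441 × 1.002796 = $8464.6010
Market $8778 > fair $8464.6010: forward overpriced → cash-and-carry (buy spot, short the forward).
At maturity, profit = |F_mkt − F*| = |8778 − 8464.6010| = $313 per tonne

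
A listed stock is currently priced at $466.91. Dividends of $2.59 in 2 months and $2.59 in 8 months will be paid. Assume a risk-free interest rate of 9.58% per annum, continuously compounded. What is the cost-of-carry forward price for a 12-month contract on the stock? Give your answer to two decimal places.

$508.37

PV(dividends) I = 2.59·e^(−0.0958·2/12) + 2.59·e^(−0.0958·8/12)
I = 2.5490 + 2.4298 = 4.9788
F = (S − I)·e^(rT) = (466.91 − 4.9788) · e^(0.0958·12/12)
= 461.9312 · e^0.095800 = 461.9312 × 1.100539 = $508.37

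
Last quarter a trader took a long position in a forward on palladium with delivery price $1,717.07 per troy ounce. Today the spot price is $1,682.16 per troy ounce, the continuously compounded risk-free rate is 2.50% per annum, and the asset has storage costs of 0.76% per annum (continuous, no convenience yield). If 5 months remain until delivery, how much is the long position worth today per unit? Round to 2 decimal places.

Current fair forward for the remaining 5 months: F = S·e^((r + u)·T), (r + u) = 0.0250 + 0.0076 = 0.0326
F = 1682.16 · e^(0.0326 × 5/12) = 1682.16 × 1.01367601 = 1705.1652
Value of long forward = (F − K)·e^(−rT) = (1705.1652 − 1717.07) · e^(−0.0250·5/12)
= -11.9048 × 0.98963740 = -11.78

-$11.78 per troy ounce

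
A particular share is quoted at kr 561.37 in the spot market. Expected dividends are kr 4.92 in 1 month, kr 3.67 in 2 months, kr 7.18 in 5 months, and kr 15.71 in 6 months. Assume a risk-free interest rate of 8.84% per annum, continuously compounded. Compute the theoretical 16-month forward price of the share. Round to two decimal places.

PV(dividends) I = 4.92·e^(−0.0884·1/12) + 3.67·e^(−0.0884·2/12) + 7.18·e^(−0.0884·5/12) + 15.71·e^(−0.0884·6/12)
I = 4.8839 + 3.6163 + 6.9203 + 15.0307 = 30.4512
F = (S − I)·e^(rT) = (561.37 − 30.4512) · e^(0.0884·16/12)
= 530.9188 · e^0.117867 = 530.9188 × 1.125094 = kr 597.33

kr 597.33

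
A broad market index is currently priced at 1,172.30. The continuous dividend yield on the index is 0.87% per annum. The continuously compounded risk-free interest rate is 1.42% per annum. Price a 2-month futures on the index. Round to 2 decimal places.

1,173.38

F = S·e^((r − q)T) = 1172.30 · e^((0.0142 − 0.0087) × 2/12)
= 1172.30 · e^0.00091667 = 1172.30 × 1.00091709
F = 1,173.38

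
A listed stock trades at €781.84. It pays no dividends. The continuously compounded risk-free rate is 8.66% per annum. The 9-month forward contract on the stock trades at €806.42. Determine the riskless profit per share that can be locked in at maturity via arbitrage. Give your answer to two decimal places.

Fair forward: F* = S·e^(carry·T), with carry = r = 0.0866
F* = 781.84 · e^(0.0866 × 9/12) = 781.84 · e^0.064950 = 781.84 × 1.067106 = €834.3062
Market €806.42 < fair €834.3062: forward underpriced → reverse cash-and-carry (short spot, go long the forward).
At maturity, profit = |F_mkt − F*| = |806.42 − 834.3062| = €27.89 per share

€27.89 per share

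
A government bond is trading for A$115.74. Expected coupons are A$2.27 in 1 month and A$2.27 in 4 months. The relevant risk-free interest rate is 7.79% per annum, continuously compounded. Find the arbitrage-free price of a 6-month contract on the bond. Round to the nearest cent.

A$115.69

PV(coupons) I = 2.27·e^(−0.0779·1/12) + 2.27·e^(−0.0779·4/12)
I = 2.2553 + 2.2118 = 4.4671
F = (S − I)·e^(rT) = (115.74 − 4.4671) · e^(0.0779·6/12)
= 111.2729 · e^0.038950 = 111.2729 × 1.039718 = A$115.69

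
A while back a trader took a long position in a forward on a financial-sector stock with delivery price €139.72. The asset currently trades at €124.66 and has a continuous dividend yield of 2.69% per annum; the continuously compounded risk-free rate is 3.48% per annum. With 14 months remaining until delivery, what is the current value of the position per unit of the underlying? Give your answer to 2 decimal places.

-€13.35

Current fair forward for the remaining 14 months: F = S·e^((r − q)·T), (r − q) = 0.0348 − 0.0269 = 0.0079
F = 124.66 · e^(0.0079 × 14/12) = 124.66 × 1.009259 = 125.8142
Value of long forward = (F − K)·e^(−rT) = (125.8142 − 139.72) · e^(−0.0348·14/12)
= -13.9058 × 0.960213 = -13.35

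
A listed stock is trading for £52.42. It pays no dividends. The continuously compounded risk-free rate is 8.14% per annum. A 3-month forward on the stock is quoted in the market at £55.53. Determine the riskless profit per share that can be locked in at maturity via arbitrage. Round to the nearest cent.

Fair forward: F* = S·e^(carry·T), with carry = r = 0.0814
F* = 52.42 · e^(0.0814 × 3/12) = 52.42 · e^0.020350 = 52.42 × 1.020558 = £53.4977
Market £55.53 > fair £53.4977: forward overpriced → cash-and-carry (buy spot, short the forward).
At maturity, profit = |F_mkt − F*| = |55.53 − 53.4977| = £2.03 per share

£2.03 per share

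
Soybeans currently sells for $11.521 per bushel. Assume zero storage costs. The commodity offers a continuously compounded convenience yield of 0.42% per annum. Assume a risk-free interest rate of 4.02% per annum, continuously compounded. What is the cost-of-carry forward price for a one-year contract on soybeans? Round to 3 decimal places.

$11.943 per bushel

Net carry = r + u − y = 0.0402 + 0.0000 − 0.0042 = 0.0360
F = S·e^((r+u−y)T) = 11.521 · e^(0.0360 × 12/12) = 11.521 · e^0.036000
= 11.521 × 1.036656 = $11.943 per bushel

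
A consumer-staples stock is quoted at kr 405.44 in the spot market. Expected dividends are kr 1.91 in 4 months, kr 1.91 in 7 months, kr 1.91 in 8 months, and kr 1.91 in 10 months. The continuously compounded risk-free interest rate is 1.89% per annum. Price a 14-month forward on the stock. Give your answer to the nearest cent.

PV(dividends) I = 1.91·e^(−0.0189·4/12) + 1.91·e^(−0.0189·7/12) + 1.91·e^(−0.0189·8/12) + 1.91·e^(−0.0189·10/12)
I = 1.8980 + 1.8891 + 1.8861 + 1.8802 = 7.5534
F = (S − I)·e^(rT) = (405.44 − 7.5534) · e^(0.0189·14/12)
= 397.8866 · e^0.022050 = 397.8866 × 1.022295 = kr 406.76

kr 406.76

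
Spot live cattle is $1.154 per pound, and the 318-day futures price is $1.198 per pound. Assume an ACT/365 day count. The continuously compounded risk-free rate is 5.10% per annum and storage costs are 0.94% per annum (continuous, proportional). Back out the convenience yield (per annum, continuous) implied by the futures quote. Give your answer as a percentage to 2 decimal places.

F = S·e^((r+u−y)T) ⇒ (r+u−y) = ln(F/S)/T
ln(1.198/1.154) = 0.037419; /T ⇒ 0.042949
y = r + u − ln(F/S)/T = 0.0510 + 0.0094 − 0.042949 = 0.017451
y = 1.75%

1.75%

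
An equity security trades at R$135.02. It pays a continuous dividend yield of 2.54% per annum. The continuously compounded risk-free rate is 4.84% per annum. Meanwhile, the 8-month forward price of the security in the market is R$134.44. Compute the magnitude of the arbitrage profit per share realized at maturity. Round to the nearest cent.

R$2.67 per share

Fair forward: F* = S·e^(carry·T), with carry = (r − q) = 0.0484 − 0.0254 = 0.0230
F* = 135.02 · e^(0.0230 × 8/12) = 135.02 · e^0.015333 = 135.02 × 1.015451 = R$137.1062
Market R$134.44 < fair R$137.1062: forward underpriced → reverse cash-and-carry (short spot, go long the forward).
At maturity, profit = |F_mkt − F*| = |134.44 − 137.1062| = R$2.67 per share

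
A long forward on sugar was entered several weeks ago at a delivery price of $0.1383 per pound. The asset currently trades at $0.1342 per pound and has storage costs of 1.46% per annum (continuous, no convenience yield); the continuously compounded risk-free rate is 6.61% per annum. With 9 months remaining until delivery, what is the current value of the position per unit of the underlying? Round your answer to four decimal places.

$0.0041 per pound

Current fair forward for the remaining 9 months: F = S·e^((r + u)·T), (r + u) = 0.0661 + 0.0146 = 0.0807
F = 0.1342 · e^(0.0807 × 9/12) = 0.1342 × 1.062394 = 0.1426
Value of long forward = (F − K)·e^(−rT) = (0.1426 − 0.1383) · e^(−0.0661·9/12)
= 0.0043 × 0.951634 = 0.0041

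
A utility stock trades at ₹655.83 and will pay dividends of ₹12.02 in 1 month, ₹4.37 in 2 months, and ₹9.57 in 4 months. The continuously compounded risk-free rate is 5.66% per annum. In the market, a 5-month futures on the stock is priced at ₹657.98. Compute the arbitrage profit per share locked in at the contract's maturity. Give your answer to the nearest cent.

PV(dividends) I = 12.02·e^(−0.0566·1/12) + 4.37·e^(−0.0566·2/12) + 9.57·e^(−0.0566·4/12) = 25.6835
Fair futures F* = (S − I)·e^(rT) = (655.83 − 25.6835)·e^0.023583 = 630.1465 × 1.023863 = 645.1837
Market ₹657.98 > fair 645.1837: forward overpriced → cash-and-carry (borrow at r, buy the stock and collect the dividends, short the forward).
Profit at T = |F_mkt − F*| = |657.98 − 645.1837| = ₹12.80 per share

₹12.80 per share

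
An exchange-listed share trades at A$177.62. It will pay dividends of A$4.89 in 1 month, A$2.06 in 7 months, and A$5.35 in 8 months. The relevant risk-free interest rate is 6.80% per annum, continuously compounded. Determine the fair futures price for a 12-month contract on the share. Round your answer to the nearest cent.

A$177.32

PV(dividends) I = 4.89·e^(−0.0680·1/12) + 2.06·e^(−0.0680·7/12) + 5.35·e^(−0.0680·8/12)
I = 4.8624 + 1.9799 + 5.1129 = 11.9552
F = (S − I)·e^(rT) = (177.62 − 11.9552) · e^(0.0680·12/12)
= 165.6648 · e^0.068000 = 165.6648 × 1.070365 = A$177.32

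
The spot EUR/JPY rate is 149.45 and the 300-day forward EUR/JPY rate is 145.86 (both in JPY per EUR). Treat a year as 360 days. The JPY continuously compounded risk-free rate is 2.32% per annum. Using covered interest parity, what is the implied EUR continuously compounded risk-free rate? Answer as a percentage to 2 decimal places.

F = S·e^((r_JPY − r_EUR)T) ⇒ r_EUR = r_JPY − ln(F/S)/T
ln(145.86/149.45) = -0.024315; /(300/360) = -0.029178
r_EUR = 0.0232 + 0.029178 = 0.052378
r_EUR = 5.24%

5.24%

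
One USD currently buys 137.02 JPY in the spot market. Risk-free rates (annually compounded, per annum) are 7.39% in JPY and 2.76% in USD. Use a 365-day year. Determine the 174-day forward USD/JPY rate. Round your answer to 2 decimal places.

139.93

By covered interest parity, F = S · (1+r_JPY)^T / (1+r_USD)^T
= 137.02 × 1.034572 / 1.013064 = 137.02 × 1.021231
F = 139.93 JPY per USD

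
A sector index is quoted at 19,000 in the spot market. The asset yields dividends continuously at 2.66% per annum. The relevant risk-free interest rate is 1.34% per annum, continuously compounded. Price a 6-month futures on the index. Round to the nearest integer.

F = S·e^((r − q)T) = 19000 · e^((0.0134 − 0.0266) × 6/12)
= 19000 · e^-0.006600 = 19000 × 0.993422
F = 18,875

18,875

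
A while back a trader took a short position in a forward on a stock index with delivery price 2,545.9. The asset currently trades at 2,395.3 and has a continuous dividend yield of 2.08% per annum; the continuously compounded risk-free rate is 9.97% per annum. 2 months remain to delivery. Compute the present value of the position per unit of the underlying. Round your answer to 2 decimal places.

116.93

Current fair forward for the remaining 2 months: F = S·e^((r − q)·T), (r − q) = 0.0997 − 0.0208 = 0.0789
F = 2395.3 · e^(0.0789 × 2/12) = 2395.3 × 1.01323684 = 2427.0062
Value of long forward = (F − K)·e^(−rT) = (2427.0062 − 2545.9) · e^(−0.0997·2/12)
= -118.8938 × 0.98352063 = -116.93
Short position value = −(long value) = 116.93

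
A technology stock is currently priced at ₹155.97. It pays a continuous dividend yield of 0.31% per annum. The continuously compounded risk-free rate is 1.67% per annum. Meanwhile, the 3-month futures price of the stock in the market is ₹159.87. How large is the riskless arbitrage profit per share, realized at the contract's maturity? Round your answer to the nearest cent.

₹3.37 per share

Fair futures: F* = S·e^(carry·T), with carry = (r − q) = 0.0167 − 0.0031 = 0.0136
F* = 155.97 · e^(0.0136 × 3/12) = 155.97 · e^0.003400 = 155.97 × 1.003406 = ₹156.5012
Market ₹159.87 > fair ₹156.5012: forward overpriced → cash-and-carry (buy spot, short the forward).
At maturity, profit = |F_mkt − F*| = |159.87 − 156.5012| = ₹3.37 per share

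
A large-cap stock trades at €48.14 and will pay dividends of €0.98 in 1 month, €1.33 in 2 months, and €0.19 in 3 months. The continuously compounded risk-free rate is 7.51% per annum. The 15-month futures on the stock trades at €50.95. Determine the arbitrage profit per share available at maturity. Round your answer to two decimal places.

€0.79 per share

PV(dividends) I = 0.98·e^(−0.0751·1/12) + 1.33·e^(−0.0751·2/12) + 0.19·e^(−0.0751·3/12) = 2.4738
Fair futures F* = (S − I)·e^(rT) = (48.14 − 2.4738)·e^0.093875 = 45.6662 × 1.098422 = 50.1608
Market €50.95 > fair 50.1608: forward overpriced → cash-and-carry (borrow at r, buy the stock and collect the dividends, short the forward).
Profit at T = |F_mkt − F*| = |50.95 − 50.1608| = €0.79 per share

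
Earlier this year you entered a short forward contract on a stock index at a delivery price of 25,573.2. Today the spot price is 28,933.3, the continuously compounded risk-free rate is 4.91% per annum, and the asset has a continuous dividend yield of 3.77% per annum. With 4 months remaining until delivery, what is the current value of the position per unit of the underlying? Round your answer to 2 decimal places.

-3413.92

Current fair forward for the remaining 4 months: F = S·e^((r − q)·T), (r − q) = 0.0491 − 0.0377 = 0.0114
F = 28933.3 · e^(0.0114 × 4/12) = 28933.3 × 1.00380723 = 29043.4557
Value of long forward = (F − K)·e^(−rT) = (29043.4557 − 25573.2) · e^(−0.0491·4/12)
= 3470.2557 × 0.98376654 = 3413.92
Short position value = −(long value) = -3413.92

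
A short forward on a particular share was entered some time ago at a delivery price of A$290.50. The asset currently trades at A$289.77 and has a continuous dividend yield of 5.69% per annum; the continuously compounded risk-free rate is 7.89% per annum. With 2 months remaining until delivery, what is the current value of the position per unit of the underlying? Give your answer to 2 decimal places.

Current fair forward for the remaining 2 months: F = S·e^((r − q)·T), (r − q) = 0.0789 − 0.0569 = 0.0220
F = 289.77 · e^(0.0220 × 2/12) = 289.77 × 1.003673 = 290.8343
Value of long forward = (F − K)·e^(−rT) = (290.8343 − 290.50) · e^(−0.0789·2/12)
= 0.3343 × 0.986936 = 0.33
Short position value = −(long value) = -A$0.33

-A$0.33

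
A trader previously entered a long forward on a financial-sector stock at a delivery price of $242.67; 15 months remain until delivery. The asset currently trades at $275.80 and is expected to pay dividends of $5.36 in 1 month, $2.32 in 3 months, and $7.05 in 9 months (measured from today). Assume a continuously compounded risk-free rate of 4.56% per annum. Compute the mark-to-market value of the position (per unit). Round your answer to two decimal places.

PV(remaining dividends) I = 5.36·e^(−0.0456·1/12) + 2.32·e^(−0.0456·3/12) + 7.05·e^(−0.0456·9/12) = 14.4463
Current forward F = (S − I)·e^(rT) = (275.80 − 14.4463)·e^(0.0456·15/12) = 261.3537 × 1.058656 = 276.6837
Value (long) = (F − K)·e^(−rT) = (276.6837 − 242.67) × 0.944594 = 32.1291
Value = $32.13

$32.13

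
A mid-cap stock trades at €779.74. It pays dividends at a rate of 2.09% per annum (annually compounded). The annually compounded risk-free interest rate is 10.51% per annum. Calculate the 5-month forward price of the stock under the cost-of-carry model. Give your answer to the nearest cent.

F = S · (1+r)^T / (1+q)^T
= 779.74 × 1.042519 / 1.008656 = 779.74 × 1.033572
F = €805.92

€805.92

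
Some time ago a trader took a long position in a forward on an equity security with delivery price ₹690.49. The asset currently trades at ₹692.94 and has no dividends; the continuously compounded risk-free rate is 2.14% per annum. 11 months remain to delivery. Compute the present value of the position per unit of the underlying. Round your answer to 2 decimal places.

Current fair forward for the remaining 11 months: F = S·e^(r·T), r = 0.0214
F = 692.94 · e^(0.0214 × 11/12) = 692.94 × 1.019810 = 706.6671
Value of long forward = (F − K)·e^(−rT) = (706.6671 − 690.49) · e^(−0.0214·11/12)
= 16.1771 × 0.980574 = 15.86

₹15.86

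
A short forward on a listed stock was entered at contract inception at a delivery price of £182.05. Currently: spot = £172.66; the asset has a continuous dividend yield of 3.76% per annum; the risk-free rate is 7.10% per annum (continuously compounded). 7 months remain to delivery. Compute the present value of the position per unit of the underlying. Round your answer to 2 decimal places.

£5.75

Current fair forward for the remaining 7 months: F = S·e^((r − q)·T), (r − q) = 0.0710 − 0.0376 = 0.0334
F = 172.66 · e^(0.0334 × 7/12) = 172.66 × 1.019674 = 176.0569
Value of long forward = (F − K)·e^(−rT) = (176.0569 − 182.05) · e^(−0.0710·7/12)
= -5.9931 × 0.959429 = -5.75
Short position value = −(long value) = £5.75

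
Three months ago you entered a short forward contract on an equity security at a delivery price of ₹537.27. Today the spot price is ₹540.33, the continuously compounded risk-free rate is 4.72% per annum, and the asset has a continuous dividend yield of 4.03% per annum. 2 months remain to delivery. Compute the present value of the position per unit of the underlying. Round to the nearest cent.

Current fair forward for the remaining 2 months: F = S·e^((r − q)·T), (r − q) = 0.0472 − 0.0403 = 0.0069
F = 540.33 · e^(0.0069 × 2/12) = 540.33 × 1.001151 = 540.9519
Value of long forward = (F − K)·e^(−rT) = (540.9519 − 537.27) · e^(−0.0472·2/12)
= 3.6819 × 0.992164 = 3.65
Short position value = −(long value) = -₹3.65

-₹3.65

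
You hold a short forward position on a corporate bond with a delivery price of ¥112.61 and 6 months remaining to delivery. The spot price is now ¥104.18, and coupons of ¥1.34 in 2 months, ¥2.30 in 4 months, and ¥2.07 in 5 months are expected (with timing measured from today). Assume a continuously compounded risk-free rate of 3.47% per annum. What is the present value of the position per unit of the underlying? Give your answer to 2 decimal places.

PV(remaining coupons) I = 1.34·e^(−0.0347·2/12) + 2.30·e^(−0.0347·4/12) + 2.07·e^(−0.0347·5/12) = 5.6461
Current forward F = (S − I)·e^(rT) = (104.18 − 5.6461)·e^(0.0347·6/12) = 98.5339 × 1.017501 = 100.2583
Value (long) = (F − K)·e^(−rT) = (100.2583 − 112.61) × 0.982800 = -12.1393
Short position value = −(long value) = ¥12.14

¥12.14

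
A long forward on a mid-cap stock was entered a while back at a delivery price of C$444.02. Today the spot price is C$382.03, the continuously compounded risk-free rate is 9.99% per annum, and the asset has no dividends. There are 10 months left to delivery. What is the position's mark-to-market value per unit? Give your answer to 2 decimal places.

Current fair forward for the remaining 10 months: F = S·e^(r·T), r = 0.0999
F = 382.03 · e^(0.0999 × 10/12) = 382.03 × 1.086813 = 415.1952
Value of long forward = (F − K)·e^(−rT) = (415.1952 − 444.02) · e^(−0.0999·10/12)
= -28.8248 × 0.920121 = -26.52

-C$26.52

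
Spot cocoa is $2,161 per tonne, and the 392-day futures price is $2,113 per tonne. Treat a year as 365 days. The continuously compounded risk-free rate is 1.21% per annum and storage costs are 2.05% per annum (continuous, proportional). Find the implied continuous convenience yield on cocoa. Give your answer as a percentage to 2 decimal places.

5.35%

F = S·e^((r+u−y)T) ⇒ (r+u−y) = ln(F/S)/T
ln(2113/2161) = -0.022462; /T ⇒ -0.020915
y = r + u − ln(F/S)/T = 0.0121 + 0.0205 + 0.020915 = 0.053515
y = 5.35%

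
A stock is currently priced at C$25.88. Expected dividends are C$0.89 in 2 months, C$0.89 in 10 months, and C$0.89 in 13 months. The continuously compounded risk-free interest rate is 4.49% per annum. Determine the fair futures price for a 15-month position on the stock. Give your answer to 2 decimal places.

C$24.64

PV(dividends) I = 0.89·e^(−0.0449·2/12) + 0.89·e^(−0.0449·10/12) + 0.89·e^(−0.0449·13/12)
I = 0.8834 + 0.8573 + 0.8477 = 2.5884
F = (S − I)·e^(rT) = (25.88 − 2.5884) · e^(0.0449·15/12)
= 23.2916 · e^0.056125 = 23.2916 × 1.057730 = C$24.64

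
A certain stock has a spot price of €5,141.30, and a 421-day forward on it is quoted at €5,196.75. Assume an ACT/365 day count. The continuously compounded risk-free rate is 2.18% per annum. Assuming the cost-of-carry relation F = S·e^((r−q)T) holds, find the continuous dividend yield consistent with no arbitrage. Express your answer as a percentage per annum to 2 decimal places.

1.25%

From F = S·e^((r−q)T): (r − q) = ln(F/S)/T
ln(5196.75/5141.30) = ln(1.010785) = 0.010727
(r − q) = 0.010727 / (421/365) = 0.009300
q = r − ln(F/S)/T = 0.0218 − 0.009300 = 0.012500
q = 1.25%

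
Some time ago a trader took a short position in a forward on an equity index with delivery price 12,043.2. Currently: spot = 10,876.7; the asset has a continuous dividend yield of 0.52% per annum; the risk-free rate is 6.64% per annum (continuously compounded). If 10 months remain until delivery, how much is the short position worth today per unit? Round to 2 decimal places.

Current fair forward for the remaining 10 months: F = S·e^((r − q)·T), (r − q) = 0.0664 − 0.0052 = 0.0612
F = 10876.7 · e^(0.0612 × 10/12) = 10876.7 × 1.05232289 = 11445.8004
Value of long forward = (F − K)·e^(−rT) = (11445.8004 − 12043.2) · e^(−0.0664·10/12)
= -597.3996 × 0.94616971 = -565.24
Short position value = −(long value) = 565.24

565.24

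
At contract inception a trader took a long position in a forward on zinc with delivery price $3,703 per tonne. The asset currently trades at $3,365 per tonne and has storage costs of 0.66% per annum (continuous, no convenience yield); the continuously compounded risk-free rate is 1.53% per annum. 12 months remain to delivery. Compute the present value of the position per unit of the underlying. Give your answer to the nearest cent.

Current fair forward for the remaining 12 months: F = S·e^((r + u)·T), (r + u) = 0.0153 + 0.0066 = 0.0219
F = 3365 · e^(0.0219 × 12/12) = 3365 × 1.02214157 = 3439.5064
Value of long forward = (F − K)·e^(−rT) = (3439.5064 − 3703) · e^(−0.0153·12/12)
= -263.4936 × 0.98481645 = -259.49

-$259.49 per tonne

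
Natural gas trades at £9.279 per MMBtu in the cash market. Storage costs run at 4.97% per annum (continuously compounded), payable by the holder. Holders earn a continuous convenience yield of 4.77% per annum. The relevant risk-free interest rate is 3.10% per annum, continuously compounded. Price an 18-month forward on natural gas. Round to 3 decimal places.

Net carry = r + u − y = 0.0310 + 0.0497 − 0.0477 = 0.0330
F = S·e^((r+u−y)T) = 9.279 · e^(0.0330 × 18/12) = 9.279 · e^0.049500
= 9.279 × 1.050746 = £9.750 per MMBtu

£9.750 per MMBtu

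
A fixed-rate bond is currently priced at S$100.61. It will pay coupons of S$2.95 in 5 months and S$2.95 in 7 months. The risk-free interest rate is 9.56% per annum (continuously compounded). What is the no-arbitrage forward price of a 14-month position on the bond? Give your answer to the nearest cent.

PV(coupons) I = 2.95·e^(−0.0956·5/12) + 2.95·e^(−0.0956·7/12)
I = 2.8348 + 2.7900 = 5.6248
F = (S − I)·e^(rT) = (100.61 − 5.6248) · e^(0.0956·14/12)
= 94.9852 · e^0.111533 = 94.9852 × 1.117991 = S$106.19

S$106.19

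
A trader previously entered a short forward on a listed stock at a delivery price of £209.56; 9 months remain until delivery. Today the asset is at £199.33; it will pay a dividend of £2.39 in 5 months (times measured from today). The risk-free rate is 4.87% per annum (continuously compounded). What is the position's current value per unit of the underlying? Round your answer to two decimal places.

PV(remaining dividends) I = 2.39·e^(−0.0487·5/12) = 2.3420
Current forward F = (S − I)·e^(rT) = (199.33 − 2.3420)·e^(0.0487·9/12) = 196.9880 × 1.037200 = 204.3160
Value (long) = (F − K)·e^(−rT) = (204.3160 − 209.56) × 0.964134 = -5.0559
Short position value = −(long value) = £5.06

£5.06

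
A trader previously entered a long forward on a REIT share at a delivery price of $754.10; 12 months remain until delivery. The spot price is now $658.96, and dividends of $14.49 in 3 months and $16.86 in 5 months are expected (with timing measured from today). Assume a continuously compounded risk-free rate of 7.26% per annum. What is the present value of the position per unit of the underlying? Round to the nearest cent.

-$72.92

PV(remaining dividends) I = 14.49·e^(−0.0726·3/12) + 16.86·e^(−0.0726·5/12) = 30.5870
Current forward F = (S − I)·e^(rT) = (658.96 − 30.5870)·e^(0.0726·12/12) = 628.3730 × 1.075300 = 675.6895
Value (long) = (F − K)·e^(−rT) = (675.6895 − 754.10) × 0.929973 = -72.9196
Value = -$72.92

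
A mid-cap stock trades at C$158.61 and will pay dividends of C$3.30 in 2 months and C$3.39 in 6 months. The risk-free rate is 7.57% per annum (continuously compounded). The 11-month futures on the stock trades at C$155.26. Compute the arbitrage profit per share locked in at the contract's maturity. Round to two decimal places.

PV(dividends) I = 3.30·e^(−0.0757·2/12) + 3.39·e^(−0.0757·6/12) = 6.5227
Fair futures F* = (S − I)·e^(rT) = (158.61 − 6.5227)·e^0.069392 = 152.0873 × 1.071856 = 163.0157
Market C$155.26 < fair 163.0157: forward underpriced → reverse cash-and-carry (short the stock, invest proceeds at r, pay the dividends, go long the forward).
Profit at T = |F_mkt − F*| = |155.26 − 163.0157| = C$7.76 per share

C$7.76 per share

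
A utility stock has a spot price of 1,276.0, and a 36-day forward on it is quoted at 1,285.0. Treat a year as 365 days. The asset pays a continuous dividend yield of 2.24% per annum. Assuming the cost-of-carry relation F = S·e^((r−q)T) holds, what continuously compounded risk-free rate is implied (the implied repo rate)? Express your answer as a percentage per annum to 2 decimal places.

9.37%

From F = S·e^((r−q)T): (r − q) = ln(F/S)/T
ln(1285.0/1276.0) = ln(1.007053) = 0.007028
(r − q) = 0.007028 / (36/365) = 0.071256
r = ln(F/S)/T + q = 0.071256 + 0.0224 = 0.093656
r = 9.37%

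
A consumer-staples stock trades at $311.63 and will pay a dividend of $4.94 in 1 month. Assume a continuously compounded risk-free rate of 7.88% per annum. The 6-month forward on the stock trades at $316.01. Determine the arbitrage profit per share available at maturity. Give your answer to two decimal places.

$3.04 per share

PV(dividends) I = 4.94·e^(−0.0788·1/12) = 4.9077
Fair forward F* = (S − I)·e^(rT) = (311.63 − 4.9077)·e^0.039400 = 306.7223 × 1.040186 = 319.0482
Market $316.01 < fair 319.0482: forward underpriced → reverse cash-and-carry (short the stock, invest proceeds at r, pay the dividends, go long the forward).
Profit at T = |F_mkt − F*| = |316.01 − 319.0482| = $3.04 per share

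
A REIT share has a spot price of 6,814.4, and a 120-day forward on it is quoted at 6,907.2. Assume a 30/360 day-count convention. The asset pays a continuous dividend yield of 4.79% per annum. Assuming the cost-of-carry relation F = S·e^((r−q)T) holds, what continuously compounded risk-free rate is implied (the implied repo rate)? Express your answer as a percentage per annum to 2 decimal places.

From F = S·e^((r−q)T): (r − q) = ln(F/S)/T
ln(6907.2/6814.4) = ln(1.013618) = 0.013526
(r − q) = 0.013526 / (120/360) = 0.040578
r = ln(F/S)/T + q = 0.040578 + 0.0479 = 0.088478
r = 8.85%

8.85%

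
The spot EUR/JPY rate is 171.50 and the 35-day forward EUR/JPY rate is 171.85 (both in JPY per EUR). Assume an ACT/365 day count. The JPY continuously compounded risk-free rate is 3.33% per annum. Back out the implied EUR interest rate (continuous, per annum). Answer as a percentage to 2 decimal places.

1.20%

F = S·e^((r_JPY − r_EUR)T) ⇒ r_EUR = r_JPY − ln(F/S)/T
ln(171.85/171.50) = 0.002039; /(35/365) = 0.021264
r_EUR = 0.0333 − 0.021264 = 0.012036
r_EUR = 1.20%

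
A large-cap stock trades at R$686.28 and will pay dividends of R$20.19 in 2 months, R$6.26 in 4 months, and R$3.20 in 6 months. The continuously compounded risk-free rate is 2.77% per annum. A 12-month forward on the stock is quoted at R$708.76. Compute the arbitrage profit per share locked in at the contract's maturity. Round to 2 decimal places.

R$33.49 per share

PV(dividends) I = 20.19·e^(−0.0277·2/12) + 6.26·e^(−0.0277·4/12) + 3.20·e^(−0.0277·6/12) = 29.4555
Fair forward F* = (S − I)·e^(rT) = (686.28 − 29.4555)·e^0.027700 = 656.8245 × 1.028087 = 675.2727
Market R$708.76 > fair 675.2727: forward overpriced → cash-and-carry (borrow at r, buy the stock and collect the dividends, short the forward).
Profit at T = |F_mkt − F*| = |708.76 − 675.2727| = R$33.49 per share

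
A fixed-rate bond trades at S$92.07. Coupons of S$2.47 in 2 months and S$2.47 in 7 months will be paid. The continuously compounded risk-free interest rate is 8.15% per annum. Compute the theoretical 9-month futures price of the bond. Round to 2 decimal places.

PV(coupons) I = 2.47·e^(−0.0815·2/12) + 2.47·e^(−0.0815·7/12)
I = 2.4367 + 2.3553 = 4.7920
F = (S − I)·e^(rT) = (92.07 − 4.7920) · e^(0.0815·9/12)
= 87.2780 · e^0.061125 = 87.2780 × 1.063032 = S$92.78

S$92.78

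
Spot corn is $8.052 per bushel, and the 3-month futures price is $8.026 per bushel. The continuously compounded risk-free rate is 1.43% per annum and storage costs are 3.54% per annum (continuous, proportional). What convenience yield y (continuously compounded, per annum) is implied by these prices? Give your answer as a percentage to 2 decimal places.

F = S·e^((r+u−y)T) ⇒ (r+u−y) = ln(F/S)/T
ln(8.026/8.052) = -0.003234; /T ⇒ -0.012936
y = r + u − ln(F/S)/T = 0.0143 + 0.0354 + 0.012936 = 0.062636
y = 6.26%

6.26%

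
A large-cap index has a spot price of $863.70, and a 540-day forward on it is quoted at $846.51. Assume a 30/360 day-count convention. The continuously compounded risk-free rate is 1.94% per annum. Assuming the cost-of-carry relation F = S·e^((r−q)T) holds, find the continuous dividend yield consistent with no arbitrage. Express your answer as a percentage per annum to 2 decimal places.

From F = S·e^((r−q)T): (r − q) = ln(F/S)/T
ln(846.51/863.70) = ln(0.980097) = -0.020104
(r − q) = -0.020104 / (540/360) = -0.013403
q = r − ln(F/S)/T = 0.0194 + 0.013403 = 0.032803
q = 3.28%

3.28%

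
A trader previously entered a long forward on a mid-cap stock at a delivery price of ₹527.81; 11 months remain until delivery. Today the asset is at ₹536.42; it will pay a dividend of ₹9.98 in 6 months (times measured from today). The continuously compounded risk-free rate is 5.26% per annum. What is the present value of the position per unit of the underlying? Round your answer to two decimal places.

PV(remaining dividends) I = 9.98·e^(−0.0526·6/12) = 9.7209
Current forward F = (S − I)·e^(rT) = (536.42 − 9.7209)·e^(0.0526·11/12) = 526.6991 × 1.049398 = 552.7170
Value (long) = (F − K)·e^(−rT) = (552.7170 − 527.81) × 0.952927 = 23.7346
Value = ₹23.73

₹23.73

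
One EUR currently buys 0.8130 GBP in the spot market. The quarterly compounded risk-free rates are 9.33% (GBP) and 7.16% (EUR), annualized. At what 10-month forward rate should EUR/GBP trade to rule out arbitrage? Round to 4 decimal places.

By covered interest parity, F = S · (1+r_GBP/4)^(4T) / (1+r_EUR/4)^(4T)
= 0.8130 × 1.079888 / 1.060923 = 0.8130 × 1.017876
F = 0.8275 GBP per EUR

0.8275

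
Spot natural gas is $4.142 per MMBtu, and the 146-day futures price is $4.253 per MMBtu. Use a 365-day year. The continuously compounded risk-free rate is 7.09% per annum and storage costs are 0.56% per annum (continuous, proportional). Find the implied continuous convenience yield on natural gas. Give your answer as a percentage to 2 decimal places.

F = S·e^((r+u−y)T) ⇒ (r+u−y) = ln(F/S)/T
ln(4.253/4.142) = 0.026446; /T ⇒ 0.066115
y = r + u − ln(F/S)/T = 0.0709 + 0.0056 − 0.066115 = 0.010385
y = 1.04%

1.04%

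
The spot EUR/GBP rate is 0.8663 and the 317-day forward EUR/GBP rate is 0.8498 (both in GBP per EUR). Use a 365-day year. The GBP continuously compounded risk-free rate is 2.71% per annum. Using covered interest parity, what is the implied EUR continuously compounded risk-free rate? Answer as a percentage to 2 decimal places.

F = S·e^((r_GBP − r_EUR)T) ⇒ r_EUR = r_GBP − ln(F/S)/T
ln(0.8498/0.8663) = -0.019230; /(317/365) = -0.022142
r_EUR = 0.0271 + 0.022142 = 0.049242
r_EUR = 4.92%

4.92%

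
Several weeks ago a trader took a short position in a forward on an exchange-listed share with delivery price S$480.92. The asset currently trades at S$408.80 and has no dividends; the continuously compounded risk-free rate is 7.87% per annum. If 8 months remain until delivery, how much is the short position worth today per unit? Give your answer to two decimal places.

S$47.54

Current fair forward for the remaining 8 months: F = S·e^(r·T), r = 0.0787
F = 408.80 · e^(0.0787 × 8/12) = 408.80 × 1.053867 = 430.8208
Value of long forward = (F − K)·e^(−rT) = (430.8208 − 480.92) · e^(−0.0787·8/12)
= -50.0992 × 0.948886 = -47.54
Short position value = −(long value) = S$47.54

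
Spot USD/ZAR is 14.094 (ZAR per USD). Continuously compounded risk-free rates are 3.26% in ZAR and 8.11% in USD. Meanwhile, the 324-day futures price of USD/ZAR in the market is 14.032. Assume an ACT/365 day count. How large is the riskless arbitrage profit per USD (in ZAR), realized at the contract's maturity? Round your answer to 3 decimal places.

Fair futures: F* = S·e^(carry·T), with carry = (r_ZAR − r_USD) = 0.0326 − 0.0811 = -0.0485
F* = 14.094 · e^(-0.0485 × 324/365) = 14.094 · e^-0.043052 = 14.094 × 0.957862 = 13.5001
Market 14.032 > fair 13.5001: forward overpriced → cash-and-carry (buy spot, short the forward).
At maturity, profit = |F_mkt − F*| = |14.032 − 13.5001| = 0.532 per USD (in ZAR)

0.532 per USD (in ZAR)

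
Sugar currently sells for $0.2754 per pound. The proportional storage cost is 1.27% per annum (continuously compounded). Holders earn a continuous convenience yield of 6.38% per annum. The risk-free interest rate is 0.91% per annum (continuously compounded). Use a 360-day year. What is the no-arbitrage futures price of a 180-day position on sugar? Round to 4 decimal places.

$0.2697 per pound

Net carry = r + u − y = 0.0091 + 0.0127 − 0.0638 = -0.0420
F = S·e^((r+u−y)T) = 0.2754 · e^(-0.0420 × 180/360) = 0.2754 · e^-0.021000
= 0.2754 × 0.979219 = $0.2697 per pound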